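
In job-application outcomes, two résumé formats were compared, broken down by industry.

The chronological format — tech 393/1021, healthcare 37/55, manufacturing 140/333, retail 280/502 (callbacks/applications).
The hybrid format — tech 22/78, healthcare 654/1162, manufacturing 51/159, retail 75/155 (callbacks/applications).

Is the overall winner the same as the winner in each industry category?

Tech: the chronological format 393/1021 = 38.5%, the hybrid format 22/78 = 28.2% → the chronological format
Healthcare: the chronological format 37/55 = 67.3%, the hybrid format 654/1162 = 56.3% → the chronological format
Manufacturing: the chronological format 140/333 = 42.0%, the hybrid format 51/159 = 32.1% → the chronological format
Retail: the chronological format 280/502 = 55.8%, the hybrid format 75/155 = 48.4% → the chronological format
Overall: the chronological format 850/1911 = 44.5%, the hybrid format 802/1554 = 51.6% → the hybrid format
The chronological format wins each industry group but the hybrid format wins overall — the comparison reverses. The chronological format's applications skew toward tech, which has a lower base rate.

No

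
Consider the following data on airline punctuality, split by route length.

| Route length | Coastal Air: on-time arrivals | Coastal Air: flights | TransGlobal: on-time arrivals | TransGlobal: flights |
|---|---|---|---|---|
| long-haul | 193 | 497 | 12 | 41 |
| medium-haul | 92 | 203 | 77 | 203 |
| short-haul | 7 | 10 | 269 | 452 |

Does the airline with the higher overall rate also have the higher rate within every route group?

Long-haul: Coastal Air 193/497 = 38.8%, TransGlobal 12/41 = 29.3% → Coastal Air
Medium-haul: Coastal Air 92/203 = 45.3%, TransGlobal 77/203 = 37.9% → Coastal Air
Short-haul: Coastal Air 7/10 = 70.0%, TransGlobal 269/452 = 59.5% → Coastal Air
Overall: Coastal Air 292/710 = 41.1%, TransGlobal 358/696 = 51.4% → TransGlobal
Coastal Air wins each route group but TransGlobal wins overall — the comparison reverses. Coastal Air's flights skew toward long-haul, which has a lower base rate.

No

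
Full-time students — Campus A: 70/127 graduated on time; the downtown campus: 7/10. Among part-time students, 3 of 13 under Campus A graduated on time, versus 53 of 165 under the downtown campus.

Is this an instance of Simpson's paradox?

Yes

Full-time: Campus A 70/127 = 55.1%, the downtown campus 7/10 = 70.0% → the downtown campus
Part-time: Campus A 3/13 = 23.1%, the downtown campus 53/165 = 32.1% → the downtown campus
Overall: Campus A 73/140 = 52.1%, the downtown campus 60/175 = 34.3% → Campus A
The downtown campus wins each enrollment group but Campus A wins overall — the comparison reverses. The downtown campus's students skew toward part-time, which has a lower base rate.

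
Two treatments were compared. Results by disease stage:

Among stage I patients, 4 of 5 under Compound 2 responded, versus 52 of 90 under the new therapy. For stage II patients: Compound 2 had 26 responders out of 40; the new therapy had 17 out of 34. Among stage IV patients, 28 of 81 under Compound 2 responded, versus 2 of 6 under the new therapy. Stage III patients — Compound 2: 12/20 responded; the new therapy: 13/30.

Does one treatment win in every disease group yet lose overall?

Yes

Stage I: Compound 2 4/5 = 80.0%, the new therapy 52/90 = 57.8% → Compound 2
Stage II: Compound 2 26/40 = 65.0%, the new therapy 17/34 = 50.0% → Compound 2
Stage IV: Compound 2 28/81 = 34.6%, the new therapy 2/6 = 33.3% → Compound 2
Stage III: Compound 2 12/20 = 60.0%, the new therapy 13/30 = 43.3% → Compound 2
Overall: Compound 2 70/146 = 47.9%, the new therapy 84/160 = 52.5% → the new therapy
Compound 2 wins each disease group but the new therapy wins overall — the comparison reverses. Compound 2's patients skew toward stage IV, which has a lower base rate.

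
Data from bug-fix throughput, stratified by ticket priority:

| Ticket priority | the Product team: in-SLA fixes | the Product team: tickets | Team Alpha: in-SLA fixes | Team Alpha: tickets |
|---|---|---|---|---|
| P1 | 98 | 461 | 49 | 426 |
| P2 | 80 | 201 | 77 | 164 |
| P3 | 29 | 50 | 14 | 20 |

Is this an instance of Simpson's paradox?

P1: the Product team 98/461 = 21.3%, Team Alpha 49/426 = 11.5% → the Product team
P2: the Product team 80/201 = 39.8%, Team Alpha 77/164 = 47.0% → Team Alpha
P3: the Product team 29/50 = 58.0%, Team Alpha 14/20 = 70.0% → Team Alpha
Overall: the Product team 207/712 = 29.1%, Team Alpha 140/610 = 23.0% → the Product team
Neither sweeps: the Product team wins 1 of 3 groups, Team Alpha wins 2. The Product team wins overall but not every group — no Simpson reversal.

No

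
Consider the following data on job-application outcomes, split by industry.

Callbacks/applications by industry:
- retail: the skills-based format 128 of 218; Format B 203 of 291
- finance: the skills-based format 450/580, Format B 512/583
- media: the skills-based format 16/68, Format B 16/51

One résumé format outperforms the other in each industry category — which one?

Retail: the skills-based format 128/218 = 58.7%, Format B 203/291 = 69.8% → Format B
Finance: the skills-based format 450/580 = 77.6%, Format B 512/583 = 87.8% → Format B
Media: the skills-based format 16/68 = 23.5%, Format B 16/51 = 31.4% → Format B
Format B has the higher rate in all 3 groups.

Format B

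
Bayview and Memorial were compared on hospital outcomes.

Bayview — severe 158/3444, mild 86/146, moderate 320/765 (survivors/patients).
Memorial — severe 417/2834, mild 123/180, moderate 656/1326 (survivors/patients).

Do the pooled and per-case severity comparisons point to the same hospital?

Yes

Severe: Bayview 158/3444 = 4.6%, Memorial 417/2834 = 14.7% → Memorial
Mild: Bayview 86/146 = 58.9%, Memorial 123/180 = 68.3% → Memorial
Moderate: Bayview 320/765 = 41.8%, Memorial 656/1326 = 49.5% → Memorial
Overall: Bayview 564/4355 = 13.0%, Memorial 1196/4340 = 27.6% → Memorial
Memorial wins overall and in every case group — no reversal.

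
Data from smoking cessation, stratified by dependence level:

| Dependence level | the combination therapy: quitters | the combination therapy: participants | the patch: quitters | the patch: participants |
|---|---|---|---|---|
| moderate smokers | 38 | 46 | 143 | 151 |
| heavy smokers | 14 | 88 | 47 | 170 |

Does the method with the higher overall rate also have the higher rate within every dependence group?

Moderate smokers: the combination therapy 38/46 = 82.6%, the patch 143/151 = 94.7% → the patch
Heavy smokers: the combination therapy 14/88 = 15.9%, the patch 47/170 = 27.6% → the patch
Overall: the combination therapy 52/134 = 38.8%, the patch 190/321 = 59.2% → the patch
The patch wins overall and in every dependence group — no reversal.

Yes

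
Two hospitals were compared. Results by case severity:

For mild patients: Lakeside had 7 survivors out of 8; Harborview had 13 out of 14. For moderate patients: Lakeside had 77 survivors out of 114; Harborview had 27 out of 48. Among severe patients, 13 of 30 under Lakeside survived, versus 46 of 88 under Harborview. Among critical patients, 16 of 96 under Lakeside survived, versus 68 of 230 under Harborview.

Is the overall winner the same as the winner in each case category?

Mild: Lakeside 7/8 = 87.5%, Harborview 13/14 = 92.9% → Harborview
Moderate: Lakeside 77/114 = 67.5%, Harborview 27/48 = 56.2% → Lakeside
Severe: Lakeside 13/30 = 43.3%, Harborview 46/88 = 52.3% → Harborview
Critical: Lakeside 16/96 = 16.7%, Harborview 68/230 = 29.6% → Harborview
Overall: Lakeside 113/248 = 45.6%, Harborview 154/380 = 40.5% → Lakeside
Neither sweeps: Lakeside wins 1 of 4 groups, Harborview wins 3. Lakeside wins overall but not every group — no Simpson reversal.

No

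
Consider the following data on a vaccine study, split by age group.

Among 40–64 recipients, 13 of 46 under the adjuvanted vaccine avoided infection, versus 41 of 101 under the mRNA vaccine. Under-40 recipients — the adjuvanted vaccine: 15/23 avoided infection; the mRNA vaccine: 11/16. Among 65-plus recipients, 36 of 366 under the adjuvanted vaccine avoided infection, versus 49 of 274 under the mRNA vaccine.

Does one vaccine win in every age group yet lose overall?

No

40–64: the adjuvanted vaccine 13/46 = 28.3%, the mRNA vaccine 41/101 = 40.6% → the mRNA vaccine
Under-40: the adjuvanted vaccine 15/23 = 65.2%, the mRNA vaccine 11/16 = 68.8% → the mRNA vaccine
65-plus: the adjuvanted vaccine 36/366 = 9.8%, the mRNA vaccine 49/274 = 17.9% → the mRNA vaccine
Overall: the adjuvanted vaccine 64/435 = 14.7%, the mRNA vaccine 101/391 = 25.8% → the mRNA vaccine
The mRNA vaccine wins overall and in every age group — no reversal.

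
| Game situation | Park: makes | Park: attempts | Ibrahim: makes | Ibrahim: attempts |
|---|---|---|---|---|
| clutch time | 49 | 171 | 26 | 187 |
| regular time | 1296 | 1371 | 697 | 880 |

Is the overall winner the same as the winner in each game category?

Clutch time: Park 49/171 = 28.7%, Ibrahim 26/187 = 13.9% → Park
Regular time: Park 1296/1371 = 94.5%, Ibrahim 697/880 = 79.2% → Park
Overall: Park 1345/1542 = 87.2%, Ibrahim 723/1067 = 67.8% → Park
Park wins overall and in every game group — no reversal.

Yes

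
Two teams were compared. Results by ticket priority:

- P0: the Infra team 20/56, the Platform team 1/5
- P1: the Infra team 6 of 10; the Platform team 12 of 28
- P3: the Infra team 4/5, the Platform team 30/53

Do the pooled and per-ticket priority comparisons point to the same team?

No

P0: the Infra team 20/56 = 35.7%, the Platform team 1/5 = 20.0% → the Infra team
P1: the Infra team 6/10 = 60.0%, the Platform team 12/28 = 42.9% → the Infra team
P3: the Infra team 4/5 = 80.0%, the Platform team 30/53 = 56.6% → the Infra team
Overall: the Infra team 30/71 = 42.3%, the Platform team 43/86 = 50.0% → the Platform team
The Infra team wins each ticket group but the Platform team wins overall — the comparison reverses. The Infra team's tickets skew toward P0, which has a lower base rate.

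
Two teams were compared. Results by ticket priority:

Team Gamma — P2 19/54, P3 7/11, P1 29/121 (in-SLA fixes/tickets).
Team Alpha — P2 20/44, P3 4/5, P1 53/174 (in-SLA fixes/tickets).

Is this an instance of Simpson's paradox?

No

P2: Team Gamma 19/54 = 35.2%, Team Alpha 20/44 = 45.5% → Team Alpha
P3: Team Gamma 7/11 = 63.6%, Team Alpha 4/5 = 80.0% → Team Alpha
P1: Team Gamma 29/121 = 24.0%, Team Alpha 53/174 = 30.5% → Team Alpha
Overall: Team Gamma 55/186 = 29.6%, Team Alpha 77/223 = 34.5% → Team Alpha
Team Alpha wins overall and in every ticket group — no reversal.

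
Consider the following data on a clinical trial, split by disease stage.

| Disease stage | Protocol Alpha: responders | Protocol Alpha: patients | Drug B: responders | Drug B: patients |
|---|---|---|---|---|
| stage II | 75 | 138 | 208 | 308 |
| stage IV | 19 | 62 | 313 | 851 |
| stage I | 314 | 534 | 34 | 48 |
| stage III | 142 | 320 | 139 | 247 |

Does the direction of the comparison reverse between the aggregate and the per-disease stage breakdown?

Stage II: Protocol Alpha 75/138 = 54.3%, Drug B 208/308 = 67.5% → Drug B
Stage IV: Protocol Alpha 19/62 = 30.6%, Drug B 313/851 = 36.8% → Drug B
Stage I: Protocol Alpha 314/534 = 58.8%, Drug B 34/48 = 70.8% → Drug B
Stage III: Protocol Alpha 142/320 = 44.4%, Drug B 139/247 = 56.3% → Drug B
Overall: Protocol Alpha 550/1054 = 52.2%, Drug B 694/1454 = 47.7% → Protocol Alpha
Drug B wins each disease group but Protocol Alpha wins overall — the comparison reverses. Drug B's patients skew toward stage IV, which has a lower base rate.

Yes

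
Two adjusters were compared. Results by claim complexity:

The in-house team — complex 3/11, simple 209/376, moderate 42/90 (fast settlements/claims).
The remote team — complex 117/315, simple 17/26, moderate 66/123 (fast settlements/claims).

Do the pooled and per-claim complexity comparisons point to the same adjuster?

No

Complex: the in-house team 3/11 = 27.3%, the remote team 117/315 = 37.1% → the remote team
Simple: the in-house team 209/376 = 55.6%, the remote team 17/26 = 65.4% → the remote team
Moderate: the in-house team 42/90 = 46.7%, the remote team 66/123 = 53.7% → the remote team
Overall: the in-house team 254/477 = 53.2%, the remote team 200/464 = 43.1% → the in-house team
The remote team wins each claim group but the in-house team wins overall — the comparison reverses. The remote team's claims skew toward complex, which has a lower base rate.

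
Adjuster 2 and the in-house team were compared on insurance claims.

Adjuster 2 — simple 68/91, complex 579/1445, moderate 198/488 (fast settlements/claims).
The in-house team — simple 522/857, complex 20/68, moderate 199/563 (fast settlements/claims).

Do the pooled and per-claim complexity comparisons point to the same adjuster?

No

Simple: Adjuster 2 68/91 = 74.7%, the in-house team 522/857 = 60.9% → Adjuster 2
Complex: Adjuster 2 579/1445 = 40.1%, the in-house team 20/68 = 29.4% → Adjuster 2
Moderate: Adjuster 2 198/488 = 40.6%, the in-house team 199/563 = 35.3% → Adjuster 2
Overall: Adjuster 2 845/2024 = 41.7%, the in-house team 741/1488 = 49.8% → the in-house team
Adjuster 2 wins each claim group but the in-house team wins overall — the comparison reverses. Adjuster 2's claims skew toward complex, which has a lower base rate.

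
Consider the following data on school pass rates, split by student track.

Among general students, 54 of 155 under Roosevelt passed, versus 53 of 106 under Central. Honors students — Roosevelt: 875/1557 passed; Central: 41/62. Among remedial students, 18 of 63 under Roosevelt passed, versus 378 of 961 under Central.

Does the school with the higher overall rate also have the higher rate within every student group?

No

General: Roosevelt 54/155 = 34.8%, Central 53/106 = 50.0% → Central
Honors: Roosevelt 875/1557 = 56.2%, Central 41/62 = 66.1% → Central
Remedial: Roosevelt 18/63 = 28.6%, Central 378/961 = 39.3% → Central
Overall: Roosevelt 947/1775 = 53.4%, Central 472/1129 = 41.8% → Roosevelt
Central wins each student group but Roosevelt wins overall — the comparison reverses. Central's students skew toward remedial, which has a lower base rate.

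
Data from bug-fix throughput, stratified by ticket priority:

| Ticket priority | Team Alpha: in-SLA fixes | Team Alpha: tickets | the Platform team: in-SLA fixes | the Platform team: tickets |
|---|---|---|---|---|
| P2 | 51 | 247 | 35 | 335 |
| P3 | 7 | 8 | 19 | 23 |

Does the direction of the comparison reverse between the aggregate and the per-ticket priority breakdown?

No

P2: Team Alpha 51/247 = 20.6%, the Platform team 35/335 = 10.4% → Team Alpha
P3: Team Alpha 7/8 = 87.5%, the Platform team 19/23 = 82.6% → Team Alpha
Overall: Team Alpha 58/255 = 22.7%, the Platform team 54/358 = 15.1% → Team Alpha
Team Alpha wins overall and in every ticket group — no reversal.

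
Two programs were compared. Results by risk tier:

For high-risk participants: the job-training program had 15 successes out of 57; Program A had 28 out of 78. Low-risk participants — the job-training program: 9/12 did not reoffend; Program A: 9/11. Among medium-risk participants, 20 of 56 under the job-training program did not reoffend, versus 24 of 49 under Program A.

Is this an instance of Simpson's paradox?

No

High-risk: the job-training program 15/57 = 26.3%, Program A 28/78 = 35.9% → Program A
Low-risk: the job-training program 9/12 = 75.0%, Program A 9/11 = 81.8% → Program A
Medium-risk: the job-training program 20/56 = 35.7%, Program A 24/49 = 49.0% → Program A
Overall: the job-training program 44/125 = 35.2%, Program A 61/138 = 44.2% → Program A
Program A wins overall and in every risk group — no reversal.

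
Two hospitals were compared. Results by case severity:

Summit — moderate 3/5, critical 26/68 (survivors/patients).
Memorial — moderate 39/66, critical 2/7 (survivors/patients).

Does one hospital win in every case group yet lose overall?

Yes

Moderate: Summit 3/5 = 60.0%, Memorial 39/66 = 59.1% → Summit
Critical: Summit 26/68 = 38.2%, Memorial 2/7 = 28.6% → Summit
Overall: Summit 29/73 = 39.7%, Memorial 41/73 = 56.2% → Memorial
Summit wins each case group but Memorial wins overall — the comparison reverses. Summit's patients skew toward critical, which has a lower base rate.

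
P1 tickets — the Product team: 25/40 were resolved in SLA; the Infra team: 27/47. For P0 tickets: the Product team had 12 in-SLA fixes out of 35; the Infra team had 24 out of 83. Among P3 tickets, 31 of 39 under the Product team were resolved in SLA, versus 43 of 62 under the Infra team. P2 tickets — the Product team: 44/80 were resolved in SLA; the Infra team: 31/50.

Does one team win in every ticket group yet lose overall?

P1: the Product team 25/40 = 62.5%, the Infra team 27/47 = 57.4% → the Product team
P0: the Product team 12/35 = 34.3%, the Infra team 24/83 = 28.9% → the Product team
P3: the Product team 31/39 = 79.5%, the Infra team 43/62 = 69.4% → the Product team
P2: the Product team 44/80 = 55.0%, the Infra team 31/50 = 62.0% → the Infra team
Overall: the Product team 112/194 = 57.7%, the Infra team 125/242 = 51.7% → the Product team
Neither sweeps: the Product team wins 3 of 4 groups, the Infra team wins 1. The Product team wins overall but not every group — no Simpson reversal.

No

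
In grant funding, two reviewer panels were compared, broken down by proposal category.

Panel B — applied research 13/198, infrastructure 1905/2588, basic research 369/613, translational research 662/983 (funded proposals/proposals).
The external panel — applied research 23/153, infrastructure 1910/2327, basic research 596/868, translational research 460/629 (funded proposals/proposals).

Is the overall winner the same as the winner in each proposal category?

Yes

Applied research: Panel B 13/198 = 6.6%, the external panel 23/153 = 15.0% → the external panel
Infrastructure: Panel B 1905/2588 = 73.6%, the external panel 1910/2327 = 82.1% → the external panel
Basic research: Panel B 369/613 = 60.2%, the external panel 596/868 = 68.7% → the external panel
Translational research: Panel B 662/983 = 67.3%, the external panel 460/629 = 73.1% → the external panel
Overall: Panel B 2949/4382 = 67.3%, the external panel 2989/3977 = 75.2% → the external panel
The external panel wins overall and in every proposal group — no reversal.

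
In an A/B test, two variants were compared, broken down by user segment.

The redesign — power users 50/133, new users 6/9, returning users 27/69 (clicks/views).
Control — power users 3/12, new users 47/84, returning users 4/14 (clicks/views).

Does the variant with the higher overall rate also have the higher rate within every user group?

Power users: the redesign 50/133 = 37.6%, Control 3/12 = 25.0% → the redesign
New users: the redesign 6/9 = 66.7%, Control 47/84 = 56.0% → the redesign
Returning users: the redesign 27/69 = 39.1%, Control 4/14 = 28.6% → the redesign
Overall: the redesign 83/211 = 39.3%, Control 54/110 = 49.1% → Control
The redesign wins each user group but Control wins overall — the comparison reverses. The redesign's views skew toward power users, which has a lower base rate.

No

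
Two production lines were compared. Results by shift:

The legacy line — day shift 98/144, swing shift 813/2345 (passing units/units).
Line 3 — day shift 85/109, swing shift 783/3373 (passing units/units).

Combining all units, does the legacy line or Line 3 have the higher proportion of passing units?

Day shift: the legacy line 98/144 = 68.1%, Line 3 85/109 = 78.0% → Line 3
Swing shift: the legacy line 813/2345 = 34.7%, Line 3 783/3373 = 23.2% → the legacy line
Overall: the legacy line 911/2489 = 36.6%, Line 3 868/3482 = 24.9% → the legacy line
(Neither sweeps every shift group, but the legacy line has the higher pooled rate.)

the legacy line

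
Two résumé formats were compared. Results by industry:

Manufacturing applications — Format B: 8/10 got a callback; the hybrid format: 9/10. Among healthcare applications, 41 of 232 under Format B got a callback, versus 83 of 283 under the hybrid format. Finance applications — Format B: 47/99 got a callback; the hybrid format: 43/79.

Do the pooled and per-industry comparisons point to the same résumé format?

Manufacturing: Format B 8/10 = 80.0%, the hybrid format 9/10 = 90.0% → the hybrid format
Healthcare: Format B 41/232 = 17.7%, the hybrid format 83/283 = 29.3% → the hybrid format
Finance: Format B 47/99 = 47.5%, the hybrid format 43/79 = 54.4% → the hybrid format
Overall: Format B 96/341 = 28.2%, the hybrid format 135/372 = 36.3% → the hybrid format
The hybrid format wins overall and in every industry group — no reversal.

Yes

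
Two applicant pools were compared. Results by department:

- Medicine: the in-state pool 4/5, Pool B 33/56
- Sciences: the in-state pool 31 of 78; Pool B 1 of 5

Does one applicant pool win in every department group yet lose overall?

Medicine: the in-state pool 4/5 = 80.0%, Pool B 33/56 = 58.9% → the in-state pool
Sciences: the in-state pool 31/78 = 39.7%, Pool B 1/5 = 20.0% → the in-state pool
Overall: the in-state pool 35/83 = 42.2%, Pool B 34/61 = 55.7% → Pool B
The in-state pool wins each department group but Pool B wins overall — the comparison reverses. The in-state pool's applicants skew toward Sciences, which has a lower base rate.

Yes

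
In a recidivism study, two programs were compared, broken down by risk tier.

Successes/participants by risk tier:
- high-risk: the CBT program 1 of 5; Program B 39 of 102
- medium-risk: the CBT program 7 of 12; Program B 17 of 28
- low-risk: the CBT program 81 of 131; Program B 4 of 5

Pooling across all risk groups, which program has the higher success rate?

High-risk: the CBT program 1/5 = 20.0%, Program B 39/102 = 38.2% → Program B
Medium-risk: the CBT program 7/12 = 58.3%, Program B 17/28 = 60.7% → Program B
Low-risk: the CBT program 81/131 = 61.8%, Program B 4/5 = 80.0% → Program B
Overall: the CBT program 89/148 = 60.1%, Program B 60/135 = 44.4% → the CBT program
(Program B wins every risk group but the CBT program wins overall — Program B's participants skew toward the low-rate high-risk group.)

the CBT program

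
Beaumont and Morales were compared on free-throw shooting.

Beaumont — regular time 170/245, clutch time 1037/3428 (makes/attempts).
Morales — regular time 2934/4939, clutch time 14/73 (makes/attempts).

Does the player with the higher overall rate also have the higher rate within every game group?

No

Regular time: Beaumont 170/245 = 69.4%, Morales 2934/4939 = 59.4% → Beaumont
Clutch time: Beaumont 1037/3428 = 30.3%, Morales 14/73 = 19.2% → Beaumont
Overall: Beaumont 1207/3673 = 32.9%, Morales 2948/5012 = 58.8% → Morales
Beaumont wins each game group but Morales wins overall — the comparison reverses. Beaumont's attempts skew toward clutch time, which has a lower base rate.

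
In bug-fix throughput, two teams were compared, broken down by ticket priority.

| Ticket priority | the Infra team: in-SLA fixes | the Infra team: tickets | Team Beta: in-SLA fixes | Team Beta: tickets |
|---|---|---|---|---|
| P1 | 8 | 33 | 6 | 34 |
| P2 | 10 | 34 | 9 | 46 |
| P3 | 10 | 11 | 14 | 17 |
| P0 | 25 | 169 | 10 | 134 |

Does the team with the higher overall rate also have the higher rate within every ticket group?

Yes

P1: the Infra team 8/33 = 24.2%, Team Beta 6/34 = 17.6% → the Infra team
P2: the Infra team 10/34 = 29.4%, Team Beta 9/46 = 19.6% → the Infra team
P3: the Infra team 10/11 = 90.9%, Team Beta 14/17 = 82.4% → the Infra team
P0: the Infra team 25/169 = 14.8%, Team Beta 10/134 = 7.5% → the Infra team
Overall: the Infra team 53/247 = 21.5%, Team Beta 39/231 = 16.9% → the Infra team
The Infra team wins overall and in every ticket group — no reversal.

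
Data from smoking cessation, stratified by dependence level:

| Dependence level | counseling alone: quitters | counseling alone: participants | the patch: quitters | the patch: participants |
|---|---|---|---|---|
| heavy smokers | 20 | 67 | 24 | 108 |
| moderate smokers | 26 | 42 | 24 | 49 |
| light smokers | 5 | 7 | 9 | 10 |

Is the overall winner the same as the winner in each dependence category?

Heavy smokers: counseling alone 20/67 = 29.9%, the patch 24/108 = 22.2% → counseling alone
Moderate smokers: counseling alone 26/42 = 61.9%, the patch 24/49 = 49.0% → counseling alone
Light smokers: counseling alone 5/7 = 71.4%, the patch 9/10 = 90.0% → the patch
Overall: counseling alone 51/116 = 44.0%, the patch 57/167 = 34.1% → counseling alone
Neither sweeps: counseling alone wins 2 of 3 groups, the patch wins 1. Counseling alone wins overall but not every group — no Simpson reversal.

No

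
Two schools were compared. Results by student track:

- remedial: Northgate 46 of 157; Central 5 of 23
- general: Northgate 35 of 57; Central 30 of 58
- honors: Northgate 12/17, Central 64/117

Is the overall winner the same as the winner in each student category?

No

Remedial: Northgate 46/157 = 29.3%, Central 5/23 = 21.7% → Northgate
General: Northgate 35/57 = 61.4%, Central 30/58 = 51.7% → Northgate
Honors: Northgate 12/17 = 70.6%, Central 64/117 = 54.7% → Northgate
Overall: Northgate 93/231 = 40.3%, Central 99/198 = 50.0% → Central
Northgate wins each student group but Central wins overall — the comparison reverses. Northgate's students skew toward remedial, which has a lower base rate.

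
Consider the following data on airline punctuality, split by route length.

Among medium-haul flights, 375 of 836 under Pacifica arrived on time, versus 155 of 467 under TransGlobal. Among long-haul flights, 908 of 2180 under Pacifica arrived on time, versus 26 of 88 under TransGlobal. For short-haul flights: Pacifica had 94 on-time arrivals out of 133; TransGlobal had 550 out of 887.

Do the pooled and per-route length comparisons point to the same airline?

No

Medium-haul: Pacifica 375/836 = 44.9%, TransGlobal 155/467 = 33.2% → Pacifica
Long-haul: Pacifica 908/2180 = 41.7%, TransGlobal 26/88 = 29.5% → Pacifica
Short-haul: Pacifica 94/133 = 70.7%, TransGlobal 550/887 = 62.0% → Pacifica
Overall: Pacifica 1377/3149 = 43.7%, TransGlobal 731/1442 = 50.7% → TransGlobal
Pacifica wins each route group but TransGlobal wins overall — the comparison reverses. Pacifica's flights skew toward long-haul, which has a lower base rate.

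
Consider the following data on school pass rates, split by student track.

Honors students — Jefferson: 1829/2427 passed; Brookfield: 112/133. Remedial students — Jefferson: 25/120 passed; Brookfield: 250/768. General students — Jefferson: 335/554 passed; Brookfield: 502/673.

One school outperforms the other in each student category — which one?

Brookfield

Honors: Jefferson 1829/2427 = 75.4%, Brookfield 112/133 = 84.2% → Brookfield
Remedial: Jefferson 25/120 = 20.8%, Brookfield 250/768 = 32.6% → Brookfield
General: Jefferson 335/554 = 60.5%, Brookfield 502/673 = 74.6% → Brookfield
Brookfield has the higher rate in all 3 groups.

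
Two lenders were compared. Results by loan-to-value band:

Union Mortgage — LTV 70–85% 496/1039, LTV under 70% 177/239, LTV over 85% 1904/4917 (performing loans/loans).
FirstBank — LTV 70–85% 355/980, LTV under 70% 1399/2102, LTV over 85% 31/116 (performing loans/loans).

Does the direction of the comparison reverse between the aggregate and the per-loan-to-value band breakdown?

Yes

LTV 70–85%: Union Mortgage 496/1039 = 47.7%, FirstBank 355/980 = 36.2% → Union Mortgage
LTV under 70%: Union Mortgage 177/239 = 74.1%, FirstBank 1399/2102 = 66.6% → Union Mortgage
LTV over 85%: Union Mortgage 1904/4917 = 38.7%, FirstBank 31/116 = 26.7% → Union Mortgage
Overall: Union Mortgage 2577/6195 = 41.6%, FirstBank 1785/3198 = 55.8% → FirstBank
Union Mortgage wins each loan-to-value group but FirstBank wins overall — the comparison reverses. Union Mortgage's loans skew toward LTV over 85%, which has a lower base rate.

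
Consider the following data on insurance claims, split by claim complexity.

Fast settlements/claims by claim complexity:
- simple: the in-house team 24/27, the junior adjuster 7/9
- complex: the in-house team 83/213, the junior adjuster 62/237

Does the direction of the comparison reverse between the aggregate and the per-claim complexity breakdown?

No

Simple: the in-house team 24/27 = 88.9%, the junior adjuster 7/9 = 77.8% → the in-house team
Complex: the in-house team 83/213 = 39.0%, the junior adjuster 62/237 = 26.2% → the in-house team
Overall: the in-house team 107/240 = 44.6%, the junior adjuster 69/246 = 28.0% → the in-house team
The in-house team wins overall and in every claim group — no reversal.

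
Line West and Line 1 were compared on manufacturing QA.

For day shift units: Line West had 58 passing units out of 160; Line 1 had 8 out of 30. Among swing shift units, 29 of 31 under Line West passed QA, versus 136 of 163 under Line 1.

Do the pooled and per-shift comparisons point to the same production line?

Day shift: Line West 58/160 = 36.2%, Line 1 8/30 = 26.7% → Line West
Swing shift: Line West 29/31 = 93.5%, Line 1 136/163 = 83.4% → Line West
Overall: Line West 87/191 = 45.5%, Line 1 144/193 = 74.6% → Line 1
Line West wins each shift group but Line 1 wins overall — the comparison reverses. Line West's units skew toward day shift, which has a lower base rate.

No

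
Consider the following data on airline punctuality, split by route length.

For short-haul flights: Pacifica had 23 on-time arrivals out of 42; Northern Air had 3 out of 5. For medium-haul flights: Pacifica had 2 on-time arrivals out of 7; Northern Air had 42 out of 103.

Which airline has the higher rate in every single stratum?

Short-haul: Pacifica 23/42 = 54.8%, Northern Air 3/5 = 60.0% → Northern Air
Medium-haul: Pacifica 2/7 = 28.6%, Northern Air 42/103 = 40.8% → Northern Air
Northern Air has the higher rate in both groups.

Northern Air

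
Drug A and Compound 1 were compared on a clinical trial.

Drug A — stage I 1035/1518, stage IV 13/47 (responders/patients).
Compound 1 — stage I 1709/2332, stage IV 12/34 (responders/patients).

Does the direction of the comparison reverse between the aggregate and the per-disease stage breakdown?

Stage I: Drug A 1035/1518 = 68.2%, Compound 1 1709/2332 = 73.3% → Compound 1
Stage IV: Drug A 13/47 = 27.7%, Compound 1 12/34 = 35.3% → Compound 1
Overall: Drug A 1048/1565 = 67.0%, Compound 1 1721/2366 = 72.7% → Compound 1
Compound 1 wins overall and in every disease group — no reversal.

No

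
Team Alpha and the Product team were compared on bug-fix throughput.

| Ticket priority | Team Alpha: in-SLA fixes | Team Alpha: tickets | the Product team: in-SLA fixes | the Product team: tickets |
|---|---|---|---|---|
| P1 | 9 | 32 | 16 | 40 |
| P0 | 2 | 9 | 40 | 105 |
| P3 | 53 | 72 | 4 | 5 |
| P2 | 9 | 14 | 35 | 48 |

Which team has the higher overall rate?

P1: Team Alpha 9/32 = 28.1%, the Product team 16/40 = 40.0% → the Product team
P0: Team Alpha 2/9 = 22.2%, the Product team 40/105 = 38.1% → the Product team
P3: Team Alpha 53/72 = 73.6%, the Product team 4/5 = 80.0% → the Product team
P2: Team Alpha 9/14 = 64.3%, the Product team 35/48 = 72.9% → the Product team
Overall: Team Alpha 73/127 = 57.5%, the Product team 95/198 = 48.0% → Team Alpha
(The Product team wins every ticket group but Team Alpha wins overall — the Product team's tickets skew toward the low-rate P0 group.)

Team Alpha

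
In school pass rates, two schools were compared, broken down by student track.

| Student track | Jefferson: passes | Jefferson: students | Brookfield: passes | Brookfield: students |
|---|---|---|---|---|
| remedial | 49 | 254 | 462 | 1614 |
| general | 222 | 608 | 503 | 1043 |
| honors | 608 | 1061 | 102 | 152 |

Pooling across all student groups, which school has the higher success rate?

Jefferson

Remedial: Jefferson 49/254 = 19.3%, Brookfield 462/1614 = 28.6% → Brookfield
General: Jefferson 222/608 = 36.5%, Brookfield 503/1043 = 48.2% → Brookfield
Honors: Jefferson 608/1061 = 57.3%, Brookfield 102/152 = 67.1% → Brookfield
Overall: Jefferson 879/1923 = 45.7%, Brookfield 1067/2809 = 38.0% → Jefferson
(Brookfield wins every student group but Jefferson wins overall — Brookfield's students skew toward the low-rate remedial group.)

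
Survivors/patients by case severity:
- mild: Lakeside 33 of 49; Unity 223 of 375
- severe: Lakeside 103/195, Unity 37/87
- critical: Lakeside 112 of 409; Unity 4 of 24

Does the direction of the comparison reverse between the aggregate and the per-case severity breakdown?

Yes

Mild: Lakeside 33/49 = 67.3%, Unity 223/375 = 59.5% → Lakeside
Severe: Lakeside 103/195 = 52.8%, Unity 37/87 = 42.5% → Lakeside
Critical: Lakeside 112/409 = 27.4%, Unity 4/24 = 16.7% → Lakeside
Overall: Lakeside 248/653 = 38.0%, Unity 264/486 = 54.3% → Unity
Lakeside wins each case group but Unity wins overall — the comparison reverses. Lakeside's patients skew toward critical, which has a lower base rate.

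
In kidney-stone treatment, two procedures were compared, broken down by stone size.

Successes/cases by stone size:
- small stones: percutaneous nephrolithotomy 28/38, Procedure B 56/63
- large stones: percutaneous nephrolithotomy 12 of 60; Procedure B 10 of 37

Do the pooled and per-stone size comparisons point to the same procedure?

Small stones: percutaneous nephrolithotomy 28/38 = 73.7%, Procedure B 56/63 = 88.9% → Procedure B
Large stones: percutaneous nephrolithotomy 12/60 = 20.0%, Procedure B 10/37 = 27.0% → Procedure B
Overall: percutaneous nephrolithotomy 40/98 = 40.8%, Procedure B 66/100 = 66.0% → Procedure B
Procedure B wins overall and in every stone group — no reversal.

Yes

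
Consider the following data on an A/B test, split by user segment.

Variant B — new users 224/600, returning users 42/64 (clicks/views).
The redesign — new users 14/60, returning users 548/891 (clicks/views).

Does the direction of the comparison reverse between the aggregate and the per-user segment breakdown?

Yes

New users: Variant B 224/600 = 37.3%, the redesign 14/60 = 23.3% → Variant B
Returning users: Variant B 42/64 = 65.6%, the redesign 548/891 = 61.5% → Variant B
Overall: Variant B 266/664 = 40.1%, the redesign 562/951 = 59.1% → the redesign
Variant B wins each user group but the redesign wins overall — the comparison reverses. Variant B's views skew toward new users, which has a lower base rate.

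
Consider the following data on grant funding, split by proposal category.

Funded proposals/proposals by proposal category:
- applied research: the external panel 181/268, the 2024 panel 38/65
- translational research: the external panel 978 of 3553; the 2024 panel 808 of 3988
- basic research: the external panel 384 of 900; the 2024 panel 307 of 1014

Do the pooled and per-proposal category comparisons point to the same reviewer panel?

Applied research: the external panel 181/268 = 67.5%, the 2024 panel 38/65 = 58.5% → the external panel
Translational research: the external panel 978/3553 = 27.5%, the 2024 panel 808/3988 = 20.3% → the external panel
Basic research: the external panel 384/900 = 42.7%, the 2024 panel 307/1014 = 30.3% → the external panel
Overall: the external panel 1543/4721 = 32.7%, the 2024 panel 1153/5067 = 22.8% → the external panel
The external panel wins overall and in every proposal group — no reversal.

Yes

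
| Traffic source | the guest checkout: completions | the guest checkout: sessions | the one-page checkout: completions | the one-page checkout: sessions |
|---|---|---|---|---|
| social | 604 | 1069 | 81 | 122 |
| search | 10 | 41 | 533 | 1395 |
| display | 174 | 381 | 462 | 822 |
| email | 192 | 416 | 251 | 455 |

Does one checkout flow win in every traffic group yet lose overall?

Social: the guest checkout 604/1069 = 56.5%, the one-page checkout 81/122 = 66.4% → the one-page checkout
Search: the guest checkout 10/41 = 24.4%, the one-page checkout 533/1395 = 38.2% → the one-page checkout
Display: the guest checkout 174/381 = 45.7%, the one-page checkout 462/822 = 56.2% → the one-page checkout
Email: the guest checkout 192/416 = 46.2%, the one-page checkout 251/455 = 55.2% → the one-page checkout
Overall: the guest checkout 980/1907 = 51.4%, the one-page checkout 1327/2794 = 47.5% → the guest checkout
The one-page checkout wins each traffic group but the guest checkout wins overall — the comparison reverses. The one-page checkout's sessions skew toward search, which has a lower base rate.

Yes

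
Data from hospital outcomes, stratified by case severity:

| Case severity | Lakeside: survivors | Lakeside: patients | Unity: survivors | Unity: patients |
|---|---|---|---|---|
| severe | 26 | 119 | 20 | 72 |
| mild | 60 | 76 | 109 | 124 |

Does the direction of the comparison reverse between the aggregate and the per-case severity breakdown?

Severe: Lakeside 26/119 = 21.8%, Unity 20/72 = 27.8% → Unity
Mild: Lakeside 60/76 = 78.9%, Unity 109/124 = 87.9% → Unity
Overall: Lakeside 86/195 = 44.1%, Unity 129/196 = 65.8% → Unity
Unity wins overall and in every case group — no reversal.

No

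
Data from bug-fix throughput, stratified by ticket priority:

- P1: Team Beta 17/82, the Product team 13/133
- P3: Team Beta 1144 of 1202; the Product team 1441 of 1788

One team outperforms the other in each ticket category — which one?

P1: Team Beta 17/82 = 20.7%, the Product team 13/133 = 9.8% → Team Beta
P3: Team Beta 1144/1202 = 95.2%, the Product team 1441/1788 = 80.6% → Team Beta
Team Beta has the higher rate in both groups.

Team Beta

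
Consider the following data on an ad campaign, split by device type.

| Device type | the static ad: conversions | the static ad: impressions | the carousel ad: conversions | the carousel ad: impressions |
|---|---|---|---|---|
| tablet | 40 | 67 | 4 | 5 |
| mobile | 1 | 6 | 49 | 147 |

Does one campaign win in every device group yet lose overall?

Tablet: the static ad 40/67 = 59.7%, the carousel ad 4/5 = 80.0% → the carousel ad
Mobile: the static ad 1/6 = 16.7%, the carousel ad 49/147 = 33.3% → the carousel ad
Overall: the static ad 41/73 = 56.2%, the carousel ad 53/152 = 34.9% → the static ad
The carousel ad wins each device group but the static ad wins overall — the comparison reverses. The carousel ad's impressions skew toward mobile, which has a lower base rate.

Yes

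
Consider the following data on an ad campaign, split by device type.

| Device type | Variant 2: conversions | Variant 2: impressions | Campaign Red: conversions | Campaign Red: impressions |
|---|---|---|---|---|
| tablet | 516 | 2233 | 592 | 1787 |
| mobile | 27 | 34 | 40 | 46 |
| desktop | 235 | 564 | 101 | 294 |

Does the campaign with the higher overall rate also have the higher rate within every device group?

No

Tablet: Variant 2 516/2233 = 23.1%, Campaign Red 592/1787 = 33.1% → Campaign Red
Mobile: Variant 2 27/34 = 79.4%, Campaign Red 40/46 = 87.0% → Campaign Red
Desktop: Variant 2 235/564 = 41.7%, Campaign Red 101/294 = 34.4% → Variant 2
Overall: Variant 2 778/2831 = 27.5%, Campaign Red 733/2127 = 34.5% → Campaign Red
Neither sweeps: Variant 2 wins 1 of 3 groups, Campaign Red wins 2. Campaign Red wins overall but not every group — no Simpson reversal.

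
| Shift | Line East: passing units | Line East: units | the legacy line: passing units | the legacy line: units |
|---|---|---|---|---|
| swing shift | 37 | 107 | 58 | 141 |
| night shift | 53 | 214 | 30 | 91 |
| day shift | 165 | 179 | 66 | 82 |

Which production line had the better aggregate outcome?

Swing shift: Line East 37/107 = 34.6%, the legacy line 58/141 = 41.1% → the legacy line
Night shift: Line East 53/214 = 24.8%, the legacy line 30/91 = 33.0% → the legacy line
Day shift: Line East 165/179 = 92.2%, the legacy line 66/82 = 80.5% → Line East
Overall: Line East 255/500 = 51.0%, the legacy line 154/314 = 49.0% → Line East
(Neither sweeps every shift group, but Line East has the higher pooled rate.)

Line East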